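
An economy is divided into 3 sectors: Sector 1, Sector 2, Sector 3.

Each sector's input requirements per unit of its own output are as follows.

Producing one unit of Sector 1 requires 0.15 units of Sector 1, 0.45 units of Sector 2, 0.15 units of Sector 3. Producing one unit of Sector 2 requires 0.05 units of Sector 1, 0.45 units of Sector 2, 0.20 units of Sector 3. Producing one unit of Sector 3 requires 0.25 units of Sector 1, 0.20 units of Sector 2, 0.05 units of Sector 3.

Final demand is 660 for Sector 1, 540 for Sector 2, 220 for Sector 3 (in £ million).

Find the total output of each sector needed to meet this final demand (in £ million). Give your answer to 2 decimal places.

I − A =
  [   0.85    -0.05    -0.25]
  [  -0.45     0.55    -0.20]
  [  -0.15    -0.20     0.95]
Cofactors of I−A, C_ij = (−1)^(i+j)·(minor ij) (rows/columns in the sector order above):
  C_11 = (0.55)(0.95) − (-0.20)(-0.20) = 0.4825
  C_12 = −[(-0.45)(0.95) − (-0.20)(-0.15)] = 0.4575
  C_13 = (-0.45)(-0.20) − (0.55)(-0.15) = 0.1725
  C_21 = −[(-0.05)(0.95) − (-0.25)(-0.20)] = 0.0975
  C_22 = (0.85)(0.95) − (-0.25)(-0.15) = 0.7700
  C_23 = −[(0.85)(-0.20) − (-0.05)(-0.15)] = 0.1775
  C_31 = (-0.05)(-0.20) − (-0.25)(0.55) = 0.1475
  C_32 = −[(0.85)(-0.20) − (-0.25)(-0.45)] = 0.2825
  C_33 = (0.85)(0.55) − (-0.05)(-0.45) = 0.4450
det(I−A) = Σ_j (I−A)_1j·C_1j = (0.85)(0.4825) + (-0.05)(0.4575) + (-0.25)(0.1725) = 0.344125
adj(I−A) = Cᵀ =
  [ 0.4825   0.0975   0.1475]
  [ 0.4575   0.7700   0.2825]
  [ 0.1725   0.1775   0.4450]
(I − A)⁻¹ = adj(I−A) / det(I−A) ≈
  [   1.4021     0.2833     0.4286]
  [   1.3295     2.2376     0.8209]
  [   0.5013     0.5158     1.2931]
x = (I − A)⁻¹ d = adj(I−A)·d / det(I−A), with det(I−A) = 0.344125:
  x_1 = (0.4825·660 + 0.0975·540 + 0.1475·220) / 0.344125 = 403.55 / 0.344125 ≈ 1172.68
  x_2 = (0.4575·660 + 0.7700·540 + 0.2825·220) / 0.344125 = 779.90 / 0.344125 ≈ 2266.33
  x_3 = (0.1725·660 + 0.1775·540 + 0.4450·220) / 0.344125 = 307.60 / 0.344125 ≈ 893.86

x_1 = 1172.68, x_2 = 2266.33, x_3 = 893.86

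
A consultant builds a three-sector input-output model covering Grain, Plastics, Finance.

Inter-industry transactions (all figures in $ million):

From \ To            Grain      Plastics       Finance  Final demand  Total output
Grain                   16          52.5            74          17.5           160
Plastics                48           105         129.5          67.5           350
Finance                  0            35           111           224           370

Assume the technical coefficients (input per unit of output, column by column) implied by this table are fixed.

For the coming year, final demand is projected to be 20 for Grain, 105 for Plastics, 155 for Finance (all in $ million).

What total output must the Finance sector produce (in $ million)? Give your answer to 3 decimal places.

x_F = 270.766

Technical coefficients a_ij = z_ij / X_j:
  a_GG = 16/160 = 0.10, a_PG = 48/160 = 0.30, a_FG = 0/160 = 0.00
  a_GP = 52.5/350 = 0.15, a_PP = 105/350 = 0.30, a_FP = 35/350 = 0.10
  a_GF = 74/370 = 0.20, a_PF = 129.5/370 = 0.35, a_FF = 111/370 = 0.30
I − A =
  [   0.90    -0.15    -0.20]
  [  -0.30     0.70    -0.35]
  [   0.00    -0.10     0.70]
Cofactors of I−A, C_ij = (−1)^(i+j)·(minor ij) (rows/columns in the sector order above):
  C_11 = (0.70)(0.70) − (-0.35)(-0.10) = 0.4550
  C_12 = −[(-0.30)(0.70) − (-0.35)(0.00)] = 0.2100
  C_13 = (-0.30)(-0.10) − (0.70)(0.00) = 0.0300
  C_21 = −[(-0.15)(0.70) − (-0.20)(-0.10)] = 0.1250
  C_22 = (0.90)(0.70) − (-0.20)(0.00) = 0.6300
  C_23 = −[(0.90)(-0.10) − (-0.15)(0.00)] = 0.0900
  C_31 = (-0.15)(-0.35) − (-0.20)(0.70) = 0.1925
  C_32 = −[(0.90)(-0.35) − (-0.20)(-0.30)] = 0.3750
  C_33 = (0.90)(0.70) − (-0.15)(-0.30) = 0.5850
det(I−A) = Σ_j (I−A)_1j·C_1j = (0.90)(0.4550) + (-0.15)(0.2100) + (-0.20)(0.0300) = 0.3720
adj(I−A) = Cᵀ =
  [ 0.4550   0.1250   0.1925]
  [ 0.2100   0.6300   0.3750]
  [ 0.0300   0.0900   0.5850]
(I − A)⁻¹ = adj(I−A) / det(I−A) ≈
  [   1.2231     0.3360     0.5175]
  [   0.5645     1.6935     1.0081]
  [   0.0806     0.2419     1.5726]
x = (I − A)⁻¹ d = adj(I−A)·d / det(I−A), with det(I−A) = 0.3720:
  x_G = (0.4550·20 + 0.1250·105 + 0.1925·155) / 0.3720 = 52.0625 / 0.3720 ≈ 139.953
  x_P = (0.2100·20 + 0.6300·105 + 0.3750·155) / 0.3720 = 128.475 / 0.3720 ≈ 345.363
  x_F = (0.0300·20 + 0.0900·105 + 0.5850·155) / 0.3720 = 100.725 / 0.3720 ≈ 270.766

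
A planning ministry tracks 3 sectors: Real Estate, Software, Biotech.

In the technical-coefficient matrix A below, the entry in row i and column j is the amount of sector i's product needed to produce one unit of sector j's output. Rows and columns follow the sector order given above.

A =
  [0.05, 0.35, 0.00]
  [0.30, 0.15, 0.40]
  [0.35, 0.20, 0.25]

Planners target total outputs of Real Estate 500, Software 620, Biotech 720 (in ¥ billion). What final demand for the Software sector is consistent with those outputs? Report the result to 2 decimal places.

I − A =
  [   0.95    -0.35     0.00]
  [  -0.30     0.85    -0.40]
  [  -0.35    -0.20     0.75]
d = (I − A) x:
  d_R = (+0.95)·500 + (-0.35)·620 + (+0.00)·720 = 258.00
  d_S = (-0.30)·500 + (+0.85)·620 + (-0.40)·720 = 89.00
  d_B = (-0.35)·500 + (-0.20)·620 + (+0.75)·720 = 241.00

d_S = 89.00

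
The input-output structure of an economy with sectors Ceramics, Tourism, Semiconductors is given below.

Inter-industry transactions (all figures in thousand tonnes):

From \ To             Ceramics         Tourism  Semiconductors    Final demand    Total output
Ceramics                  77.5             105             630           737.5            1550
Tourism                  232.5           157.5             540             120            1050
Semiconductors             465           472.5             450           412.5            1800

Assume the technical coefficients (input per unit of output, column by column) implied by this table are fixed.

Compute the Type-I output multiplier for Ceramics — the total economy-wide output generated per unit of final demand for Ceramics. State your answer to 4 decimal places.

m_1 = 2.9847

Technical coefficients a_ij = z_ij / X_j:
  a_11 = 77.5/1550 = 0.05, a_21 = 232.5/1550 = 0.15, a_31 = 465/1550 = 0.30
  a_12 = 105/1050 = 0.10, a_22 = 157.5/1050 = 0.15, a_32 = 472.5/1050 = 0.45
  a_13 = 630/1800 = 0.35, a_23 = 540/1800 = 0.30, a_33 = 450/1800 = 0.25
I − A =
  [   0.95    -0.10    -0.35]
  [  -0.15     0.85    -0.30]
  [  -0.30    -0.45     0.75]
Cofactors of I−A, C_ij = (−1)^(i+j)·(minor ij) (rows/columns in the sector order above):
  C_11 = (0.85)(0.75) − (-0.30)(-0.45) = 0.5025
  C_12 = −[(-0.15)(0.75) − (-0.30)(-0.30)] = 0.2025
  C_13 = (-0.15)(-0.45) − (0.85)(-0.30) = 0.3225
  C_21 = −[(-0.10)(0.75) − (-0.35)(-0.45)] = 0.2325
  C_22 = (0.95)(0.75) − (-0.35)(-0.30) = 0.6075
  C_23 = −[(0.95)(-0.45) − (-0.10)(-0.30)] = 0.4575
  C_31 = (-0.10)(-0.30) − (-0.35)(0.85) = 0.3275
  C_32 = −[(0.95)(-0.30) − (-0.35)(-0.15)] = 0.3375
  C_33 = (0.95)(0.85) − (-0.10)(-0.15) = 0.7925
det(I−A) = Σ_j (I−A)_1j·C_1j = (0.95)(0.5025) + (-0.10)(0.2025) + (-0.35)(0.3225) = 0.34425
adj(I−A) = Cᵀ =
  [ 0.5025   0.2325   0.3275]
  [ 0.2025   0.6075   0.3375]
  [ 0.3225   0.4575   0.7925]
(I − A)⁻¹ = adj(I−A) / det(I−A) ≈
  [   1.45969     0.67538     0.95134]
  [   0.58824     1.76471     0.98039]
  [   0.93682     1.32898     2.30211]
The output multiplier for sector j is the column-j sum of the Leontief inverse (I − A)⁻¹ = adj(I−A) / det(I−A).
Column 1 of adj(I−A): (0.5025, 0.2025, 0.3225); det(I−A) = 0.34425.
m_1 = (0.5025 + 0.2025 + 0.3225) / 0.34425 = 1.0275 / 0.34425 ≈ 2.9847.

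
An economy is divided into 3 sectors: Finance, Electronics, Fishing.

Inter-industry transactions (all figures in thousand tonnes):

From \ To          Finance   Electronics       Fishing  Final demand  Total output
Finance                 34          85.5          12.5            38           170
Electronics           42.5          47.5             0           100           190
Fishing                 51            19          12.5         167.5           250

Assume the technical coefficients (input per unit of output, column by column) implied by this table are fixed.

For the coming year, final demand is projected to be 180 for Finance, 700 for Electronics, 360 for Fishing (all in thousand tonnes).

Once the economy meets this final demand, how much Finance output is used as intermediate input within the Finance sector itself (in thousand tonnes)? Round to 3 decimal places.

z_11 = 197.282

Technical coefficients a_ij = z_ij / X_j:
  a_11 = 34/170 = 0.20, a_21 = 42.5/170 = 0.25, a_31 = 51/170 = 0.30
  a_12 = 85.5/190 = 0.45, a_22 = 47.5/190 = 0.25, a_32 = 19/190 = 0.10
  a_13 = 12.5/250 = 0.05, a_23 = 0/250 = 0.00, a_33 = 12.5/250 = 0.05
I − A =
  [   0.80    -0.45    -0.05]
  [  -0.25     0.75     0.00]
  [  -0.30    -0.10     0.95]
Cofactors of I−A, C_ij = (−1)^(i+j)·(minor ij) (rows/columns in the sector order above):
  C_11 = (0.75)(0.95) − (0.00)(-0.10) = 0.7125
  C_12 = −[(-0.25)(0.95) − (0.00)(-0.30)] = 0.2375
  C_13 = (-0.25)(-0.10) − (0.75)(-0.30) = 0.2500
  C_21 = −[(-0.45)(0.95) − (-0.05)(-0.10)] = 0.4325
  C_22 = (0.80)(0.95) − (-0.05)(-0.30) = 0.7450
  C_23 = −[(0.80)(-0.10) − (-0.45)(-0.30)] = 0.2150
  C_31 = (-0.45)(0.00) − (-0.05)(0.75) = 0.0375
  C_32 = −[(0.80)(0.00) − (-0.05)(-0.25)] = 0.0125
  C_33 = (0.80)(0.75) − (-0.45)(-0.25) = 0.4875
det(I−A) = Σ_j (I−A)_1j·C_1j = (0.80)(0.7125) + (-0.45)(0.2375) + (-0.05)(0.2500) = 0.450625
adj(I−A) = Cᵀ =
  [ 0.7125   0.4325   0.0375]
  [ 0.2375   0.7450   0.0125]
  [ 0.2500   0.2150   0.4875]
(I − A)⁻¹ = adj(I−A) / det(I−A) ≈
  [   1.5811     0.9598     0.0832]
  [   0.5270     1.6533     0.0277]
  [   0.5548     0.4771     1.0818]
First solve x = (I − A)⁻¹ d = adj(I−A)·d / det(I−A); in particular x_1 = (0.7125·180 + 0.4325·700 + 0.0375·360) / 0.450625 = 444.50 / 0.450625 ≈ 986.40777.
Intermediate flow from 1 to 1: z_11 = a_11 · x_1 = 0.20 × 444.50 / 0.450625 = 88.90 / 0.450625 ≈ 197.282.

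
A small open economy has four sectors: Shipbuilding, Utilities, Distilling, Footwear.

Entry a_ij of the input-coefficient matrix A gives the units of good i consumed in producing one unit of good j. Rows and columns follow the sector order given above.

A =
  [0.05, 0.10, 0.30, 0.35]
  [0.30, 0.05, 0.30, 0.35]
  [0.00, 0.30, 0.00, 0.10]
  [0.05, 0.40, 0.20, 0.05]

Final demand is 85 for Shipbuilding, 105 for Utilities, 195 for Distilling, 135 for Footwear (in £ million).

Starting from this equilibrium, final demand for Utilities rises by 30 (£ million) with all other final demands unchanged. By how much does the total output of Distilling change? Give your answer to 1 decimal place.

I − A =
  [   0.95    -0.10    -0.30    -0.35]
  [  -0.30     0.95    -0.30    -0.35]
  [   0.00    -0.30     1.00    -0.10]
  [  -0.05    -0.40    -0.20     0.95]
Compute the cofactors C_ij = (−1)^(i+j)·(3×3 minor ij) of I−A; the adjugate is their transpose:
adj(I−A) = Cᵀ =
  [ 0.62500   0.35150   0.37275   0.39900]
  [ 0.29800   0.86450   0.44375   0.47500]
  [ 0.10750   0.30400   0.63550   0.21850]
  [ 0.18100   0.44650   0.34025   0.76000]
det(I−A) = Σ_j (I−A)_1j·C_1j = (0.95)(0.62500) + (-0.10)(0.29800) + (-0.30)(0.10750) + (-0.35)(0.18100) = 0.46835
(I − A)⁻¹ = adj(I−A) / det(I−A) ≈
  [   1.3345     0.7505     0.7959     0.8519]
  [   0.6363     1.8458     0.9475     1.0142]
  [   0.2295     0.6491     1.3569     0.4665]
  [   0.3865     0.9533     0.7265     1.6227]
Δx = (I − A)⁻¹ Δd with Δd having +30 in the Utilities component and 0 elsewhere.
So Δx_D = L_DU · (+30), where L_DU = adj(I−A)_DU / det(I−A) = 0.30400 / 0.46835.
Δx_D = 0.30400 × (+30) / 0.46835 = 9.12 / 0.46835 ≈ 19.5.

Δx_D = 19.5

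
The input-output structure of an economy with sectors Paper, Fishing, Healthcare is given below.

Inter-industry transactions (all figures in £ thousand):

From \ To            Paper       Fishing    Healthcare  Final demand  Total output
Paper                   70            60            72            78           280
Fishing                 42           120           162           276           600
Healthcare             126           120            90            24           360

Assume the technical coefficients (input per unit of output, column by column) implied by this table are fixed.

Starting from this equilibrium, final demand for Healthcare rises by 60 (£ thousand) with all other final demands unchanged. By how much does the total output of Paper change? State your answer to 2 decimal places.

Technical coefficients a_ij = z_ij / X_j:
  a_11 = 70/280 = 0.25, a_21 = 42/280 = 0.15, a_31 = 126/280 = 0.45
  a_12 = 60/600 = 0.10, a_22 = 120/600 = 0.20, a_32 = 120/600 = 0.20
  a_13 = 72/360 = 0.20, a_23 = 162/360 = 0.45, a_33 = 90/360 = 0.25
I − A =
  [   0.75    -0.10    -0.20]
  [  -0.15     0.80    -0.45]
  [  -0.45    -0.20     0.75]
Cofactors of I−A, C_ij = (−1)^(i+j)·(minor ij) (rows/columns in the sector order above):
  C_11 = (0.80)(0.75) − (-0.45)(-0.20) = 0.5100
  C_12 = −[(-0.15)(0.75) − (-0.45)(-0.45)] = 0.3150
  C_13 = (-0.15)(-0.20) − (0.80)(-0.45) = 0.3900
  C_21 = −[(-0.10)(0.75) − (-0.20)(-0.20)] = 0.1150
  C_22 = (0.75)(0.75) − (-0.20)(-0.45) = 0.4725
  C_23 = −[(0.75)(-0.20) − (-0.10)(-0.45)] = 0.1950
  C_31 = (-0.10)(-0.45) − (-0.20)(0.80) = 0.2050
  C_32 = −[(0.75)(-0.45) − (-0.20)(-0.15)] = 0.3675
  C_33 = (0.75)(0.80) − (-0.10)(-0.15) = 0.5850
det(I−A) = Σ_j (I−A)_1j·C_1j = (0.75)(0.5100) + (-0.10)(0.3150) + (-0.20)(0.3900) = 0.2730
adj(I−A) = Cᵀ =
  [ 0.5100   0.1150   0.2050]
  [ 0.3150   0.4725   0.3675]
  [ 0.3900   0.1950   0.5850]
(I − A)⁻¹ = adj(I−A) / det(I−A) ≈
  [   1.8681     0.4212     0.7509]
  [   1.1538     1.7308     1.3462]
  [   1.4286     0.7143     2.1429]
Δx = (I − A)⁻¹ Δd with Δd having +60 in the Healthcare component and 0 elsewhere.
So Δx_1 = L_13 · (+60), where L_13 = adj(I−A)_13 / det(I−A) = 0.2050 / 0.2730.
Δx_1 = 0.2050 × (+60) / 0.2730 = 12.30 / 0.2730 ≈ 45.05.

Δx_1 = 45.05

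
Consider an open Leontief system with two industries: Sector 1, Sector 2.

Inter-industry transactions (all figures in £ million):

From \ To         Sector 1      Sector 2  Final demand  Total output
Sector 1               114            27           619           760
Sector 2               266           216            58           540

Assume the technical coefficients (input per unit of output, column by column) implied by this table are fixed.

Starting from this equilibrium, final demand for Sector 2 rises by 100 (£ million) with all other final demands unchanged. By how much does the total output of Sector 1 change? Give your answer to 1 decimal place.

Δx_1 = 10.2

Technical coefficients a_ij = z_ij / X_j:
  a_11 = 114/760 = 0.15, a_21 = 266/760 = 0.35
  a_12 = 27/540 = 0.05, a_22 = 216/540 = 0.40
I − A =
  [   0.85    -0.05]
  [  -0.35     0.60]
det(I−A) = (0.85)(0.60) − (-0.05)(-0.35) = 0.4925
adj(I−A) = [[0.60, 0.05], [0.35, 0.85]]
(I − A)⁻¹ = adj(I−A) / det(I−A) ≈
  [   1.2183     0.1015]
  [   0.7107     1.7259]
Δx = (I − A)⁻¹ Δd with Δd having +100 in the Sector 2 component and 0 elsewhere.
So Δx_1 = L_12 · (+100), where L_12 = adj(I−A)_12 / det(I−A) = 0.05 / 0.4925.
Δx_1 = 0.05 × (+100) / 0.4925 = 5.00 / 0.4925 ≈ 10.2.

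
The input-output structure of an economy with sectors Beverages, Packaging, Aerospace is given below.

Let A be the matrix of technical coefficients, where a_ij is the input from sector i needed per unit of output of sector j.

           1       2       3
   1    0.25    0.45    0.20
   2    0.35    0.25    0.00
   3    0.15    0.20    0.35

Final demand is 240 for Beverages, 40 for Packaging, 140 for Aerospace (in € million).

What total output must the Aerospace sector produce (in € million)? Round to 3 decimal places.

x_3 = 481.588

I − A =
  [   0.75    -0.45    -0.20]
  [  -0.35     0.75     0.00]
  [  -0.15    -0.20     0.65]
Cofactors of I−A, C_ij = (−1)^(i+j)·(minor ij) (rows/columns in the sector order above):
  C_11 = (0.75)(0.65) − (0.00)(-0.20) = 0.4875
  C_12 = −[(-0.35)(0.65) − (0.00)(-0.15)] = 0.2275
  C_13 = (-0.35)(-0.20) − (0.75)(-0.15) = 0.1825
  C_21 = −[(-0.45)(0.65) − (-0.20)(-0.20)] = 0.3325
  C_22 = (0.75)(0.65) − (-0.20)(-0.15) = 0.4575
  C_23 = −[(0.75)(-0.20) − (-0.45)(-0.15)] = 0.2175
  C_31 = (-0.45)(0.00) − (-0.20)(0.75) = 0.1500
  C_32 = −[(0.75)(0.00) − (-0.20)(-0.35)] = 0.0700
  C_33 = (0.75)(0.75) − (-0.45)(-0.35) = 0.4050
det(I−A) = Σ_j (I−A)_1j·C_1j = (0.75)(0.4875) + (-0.45)(0.2275) + (-0.20)(0.1825) = 0.22675
adj(I−A) = Cᵀ =
  [ 0.4875   0.3325   0.1500]
  [ 0.2275   0.4575   0.0700]
  [ 0.1825   0.2175   0.4050]
(I − A)⁻¹ = adj(I−A) / det(I−A) ≈
  [   2.1499     1.4664     0.6615]
  [   1.0033     2.0176     0.3087]
  [   0.8049     0.9592     1.7861]
x = (I − A)⁻¹ d = adj(I−A)·d / det(I−A), with det(I−A) = 0.22675:
  x_1 = (0.4875·240 + 0.3325·40 + 0.1500·140) / 0.22675 = 151.30 / 0.22675 ≈ 667.255
  x_2 = (0.2275·240 + 0.4575·40 + 0.0700·140) / 0.22675 = 82.70 / 0.22675 ≈ 364.719
  x_3 = (0.1825·240 + 0.2175·40 + 0.4050·140) / 0.22675 = 109.20 / 0.22675 ≈ 481.588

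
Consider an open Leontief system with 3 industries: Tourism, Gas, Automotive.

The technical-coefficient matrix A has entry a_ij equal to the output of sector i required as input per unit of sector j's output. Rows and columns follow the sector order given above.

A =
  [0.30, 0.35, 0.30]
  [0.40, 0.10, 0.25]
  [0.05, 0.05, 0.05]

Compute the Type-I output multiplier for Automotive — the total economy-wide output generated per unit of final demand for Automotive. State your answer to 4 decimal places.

m_3 = 2.6393

I − A =
  [   0.70    -0.35    -0.30]
  [  -0.40     0.90    -0.25]
  [  -0.05    -0.05     0.95]
Cofactors of I−A, C_ij = (−1)^(i+j)·(minor ij) (rows/columns in the sector order above):
  C_11 = (0.90)(0.95) − (-0.25)(-0.05) = 0.8425
  C_12 = −[(-0.40)(0.95) − (-0.25)(-0.05)] = 0.3925
  C_13 = (-0.40)(-0.05) − (0.90)(-0.05) = 0.0650
  C_21 = −[(-0.35)(0.95) − (-0.30)(-0.05)] = 0.3475
  C_22 = (0.70)(0.95) − (-0.30)(-0.05) = 0.6500
  C_23 = −[(0.70)(-0.05) − (-0.35)(-0.05)] = 0.0525
  C_31 = (-0.35)(-0.25) − (-0.30)(0.90) = 0.3575
  C_32 = −[(0.70)(-0.25) − (-0.30)(-0.40)] = 0.2950
  C_33 = (0.70)(0.90) − (-0.35)(-0.40) = 0.4900
det(I−A) = Σ_j (I−A)_1j·C_1j = (0.70)(0.8425) + (-0.35)(0.3925) + (-0.30)(0.0650) = 0.432875
adj(I−A) = Cᵀ =
  [ 0.8425   0.3475   0.3575]
  [ 0.3925   0.6500   0.2950]
  [ 0.0650   0.0525   0.4900]
(I − A)⁻¹ = adj(I−A) / det(I−A) ≈
  [   1.94629     0.80277     0.82587]
  [   0.90673     1.50159     0.68149]
  [   0.15016     0.12128     1.13197]
The output multiplier for sector j is the column-j sum of the Leontief inverse (I − A)⁻¹ = adj(I−A) / det(I−A).
Column 3 of adj(I−A): (0.3575, 0.2950, 0.4900); det(I−A) = 0.432875.
m_3 = (0.3575 + 0.2950 + 0.4900) / 0.432875 = 1.1425 / 0.432875 ≈ 2.6393.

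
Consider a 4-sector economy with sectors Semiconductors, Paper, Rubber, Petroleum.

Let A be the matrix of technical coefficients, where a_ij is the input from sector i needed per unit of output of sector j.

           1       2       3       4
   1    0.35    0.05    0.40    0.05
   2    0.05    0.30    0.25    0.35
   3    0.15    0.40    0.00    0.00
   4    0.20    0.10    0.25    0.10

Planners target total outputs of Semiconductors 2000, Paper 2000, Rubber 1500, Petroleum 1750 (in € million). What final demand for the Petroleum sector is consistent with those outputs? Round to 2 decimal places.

d_4 = 600.00

I − A =
  [   0.65    -0.05    -0.40    -0.05]
  [  -0.05     0.70    -0.25    -0.35]
  [  -0.15    -0.40     1.00     0.00]
  [  -0.20    -0.10    -0.25     0.90]
d = (I − A) x:
  d_1 = (+0.65)·2000 + (-0.05)·2000 + (-0.40)·1500 + (-0.05)·1750 = 512.50
  d_2 = (-0.05)·2000 + (+0.70)·2000 + (-0.25)·1500 + (-0.35)·1750 = 312.50
  d_3 = (-0.15)·2000 + (-0.40)·2000 + (+1.00)·1500 + (+0.00)·1750 = 400.00
  d_4 = (-0.20)·2000 + (-0.10)·2000 + (-0.25)·1500 + (+0.90)·1750 = 600.00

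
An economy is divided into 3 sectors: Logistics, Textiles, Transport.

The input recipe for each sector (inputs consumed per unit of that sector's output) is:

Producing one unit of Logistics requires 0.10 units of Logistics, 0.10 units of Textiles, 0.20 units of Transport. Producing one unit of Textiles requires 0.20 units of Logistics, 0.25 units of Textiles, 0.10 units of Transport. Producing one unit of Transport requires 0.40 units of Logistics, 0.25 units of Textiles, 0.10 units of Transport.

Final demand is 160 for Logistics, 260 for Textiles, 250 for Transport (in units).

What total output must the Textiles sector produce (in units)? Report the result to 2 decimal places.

x_2 = 564.81

I − A =
  [   0.90    -0.20    -0.40]
  [  -0.10     0.75    -0.25]
  [  -0.20    -0.10     0.90]
Cofactors of I−A, C_ij = (−1)^(i+j)·(minor ij) (rows/columns in the sector order above):
  C_11 = (0.75)(0.90) − (-0.25)(-0.10) = 0.6500
  C_12 = −[(-0.10)(0.90) − (-0.25)(-0.20)] = 0.1400
  C_13 = (-0.10)(-0.10) − (0.75)(-0.20) = 0.1600
  C_21 = −[(-0.20)(0.90) − (-0.40)(-0.10)] = 0.2200
  C_22 = (0.90)(0.90) − (-0.40)(-0.20) = 0.7300
  C_23 = −[(0.90)(-0.10) − (-0.20)(-0.20)] = 0.1300
  C_31 = (-0.20)(-0.25) − (-0.40)(0.75) = 0.3500
  C_32 = −[(0.90)(-0.25) − (-0.40)(-0.10)] = 0.2650
  C_33 = (0.90)(0.75) − (-0.20)(-0.10) = 0.6550
det(I−A) = Σ_j (I−A)_1j·C_1j = (0.90)(0.6500) + (-0.20)(0.1400) + (-0.40)(0.1600) = 0.4930
adj(I−A) = Cᵀ =
  [ 0.6500   0.2200   0.3500]
  [ 0.1400   0.7300   0.2650]
  [ 0.1600   0.1300   0.6550]
(I − A)⁻¹ = adj(I−A) / det(I−A) ≈
  [   1.3185     0.4462     0.7099]
  [   0.2840     1.4807     0.5375]
  [   0.3245     0.2637     1.3286]
x = (I − A)⁻¹ d = adj(I−A)·d / det(I−A), with det(I−A) = 0.4930:
  x_1 = (0.6500·160 + 0.2200·260 + 0.3500·250) / 0.4930 = 248.70 / 0.4930 ≈ 504.46
  x_2 = (0.1400·160 + 0.7300·260 + 0.2650·250) / 0.4930 = 278.45 / 0.4930 ≈ 564.81
  x_3 = (0.1600·160 + 0.1300·260 + 0.6550·250) / 0.4930 = 223.15 / 0.4930 ≈ 452.64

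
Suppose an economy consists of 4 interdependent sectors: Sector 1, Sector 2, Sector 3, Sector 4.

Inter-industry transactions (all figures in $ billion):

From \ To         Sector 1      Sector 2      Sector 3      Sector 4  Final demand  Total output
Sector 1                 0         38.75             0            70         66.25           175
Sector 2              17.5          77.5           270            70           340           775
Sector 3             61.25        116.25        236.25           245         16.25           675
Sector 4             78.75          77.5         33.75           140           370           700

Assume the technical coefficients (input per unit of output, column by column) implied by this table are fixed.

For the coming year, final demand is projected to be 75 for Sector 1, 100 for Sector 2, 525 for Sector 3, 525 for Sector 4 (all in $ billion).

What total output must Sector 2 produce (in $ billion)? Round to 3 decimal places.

Technical coefficients a_ij = z_ij / X_j:
  a_11 = 0/175 = 0.00, a_21 = 17.5/175 = 0.10, a_31 = 61.25/175 = 0.35, a_41 = 78.75/175 = 0.45
  a_12 = 38.75/775 = 0.05, a_22 = 77.5/775 = 0.10, a_32 = 116.25/775 = 0.15, a_42 = 77.5/775 = 0.10
  a_13 = 0/675 = 0.00, a_23 = 270/675 = 0.40, a_33 = 236.25/675 = 0.35, a_43 = 33.75/675 = 0.05
  a_14 = 70/700 = 0.10, a_24 = 70/700 = 0.10, a_34 = 245/700 = 0.35, a_44 = 140/700 = 0.20
I − A =
  [   1.00    -0.05     0.00    -0.10]
  [  -0.10     0.90    -0.40    -0.10]
  [  -0.35    -0.15     0.65    -0.35]
  [  -0.45    -0.10    -0.05     0.80]
Compute the cofactors C_ij = (−1)^(i+j)·(3×3 minor ij) of I−A; the adjugate is their transpose:
adj(I−A) = Cᵀ =
  [ 0.383000   0.032375   0.024750   0.062750]
  [ 0.256250   0.471500   0.307500   0.225500]
  [ 0.412500   0.173625   0.662250   0.363000]
  [ 0.273250   0.088000   0.093750   0.514750]
det(I−A) = Σ_j (I−A)_1j·C_1j = (1.00)(0.383000) + (-0.05)(0.256250) + (0.00)(0.412500) + (-0.10)(0.273250) = 0.3428625
(I − A)⁻¹ = adj(I−A) / det(I−A) ≈
  [   1.1171     0.0944     0.0722     0.1830]
  [   0.7474     1.3752     0.8969     0.6577]
  [   1.2031     0.5064     1.9315     1.0587]
  [   0.7970     0.2567     0.2734     1.5013]
x = (I − A)⁻¹ d = adj(I−A)·d / det(I−A), with det(I−A) = 0.3428625:
  x_1 = (0.383000·75 + 0.032375·100 + 0.024750·525 + 0.062750·525) / 0.3428625 = 77.90 / 0.3428625 ≈ 227.205
  x_2 = (0.256250·75 + 0.471500·100 + 0.307500·525 + 0.225500·525) / 0.3428625 = 346.19375 / 0.3428625 ≈ 1009.716
  x_3 = (0.412500·75 + 0.173625·100 + 0.662250·525 + 0.363000·525) / 0.3428625 = 586.55625 / 0.3428625 ≈ 1710.762
  x_4 = (0.273250·75 + 0.088000·100 + 0.093750·525 + 0.514750·525) / 0.3428625 = 348.75625 / 0.3428625 ≈ 1017.190

x_2 = 1009.716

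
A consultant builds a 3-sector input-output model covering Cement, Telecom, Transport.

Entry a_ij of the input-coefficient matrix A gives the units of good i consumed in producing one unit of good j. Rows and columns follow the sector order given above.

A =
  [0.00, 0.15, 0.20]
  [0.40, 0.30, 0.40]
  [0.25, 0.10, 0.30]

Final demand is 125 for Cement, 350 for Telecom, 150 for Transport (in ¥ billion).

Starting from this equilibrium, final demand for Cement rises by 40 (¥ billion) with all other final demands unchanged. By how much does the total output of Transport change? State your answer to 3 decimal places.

Δx_3 = 24.571

I − A =
  [   1.00    -0.15    -0.20]
  [  -0.40     0.70    -0.40]
  [  -0.25    -0.10     0.70]
Cofactors of I−A, C_ij = (−1)^(i+j)·(minor ij) (rows/columns in the sector order above):
  C_11 = (0.70)(0.70) − (-0.40)(-0.10) = 0.4500
  C_12 = −[(-0.40)(0.70) − (-0.40)(-0.25)] = 0.3800
  C_13 = (-0.40)(-0.10) − (0.70)(-0.25) = 0.2150
  C_21 = −[(-0.15)(0.70) − (-0.20)(-0.10)] = 0.1250
  C_22 = (1.00)(0.70) − (-0.20)(-0.25) = 0.6500
  C_23 = −[(1.00)(-0.10) − (-0.15)(-0.25)] = 0.1375
  C_31 = (-0.15)(-0.40) − (-0.20)(0.70) = 0.2000
  C_32 = −[(1.00)(-0.40) − (-0.20)(-0.40)] = 0.4800
  C_33 = (1.00)(0.70) − (-0.15)(-0.40) = 0.6400
det(I−A) = Σ_j (I−A)_1j·C_1j = (1.00)(0.4500) + (-0.15)(0.3800) + (-0.20)(0.2150) = 0.3500
adj(I−A) = Cᵀ =
  [ 0.4500   0.1250   0.2000]
  [ 0.3800   0.6500   0.4800]
  [ 0.2150   0.1375   0.6400]
(I − A)⁻¹ = adj(I−A) / det(I−A) ≈
  [   1.2857     0.3571     0.5714]
  [   1.0857     1.8571     1.3714]
  [   0.6143     0.3929     1.8286]
Δx = (I − A)⁻¹ Δd with Δd having +40 in the Cement component and 0 elsewhere.
So Δx_3 = L_31 · (+40), where L_31 = adj(I−A)_31 / det(I−A) = 0.2150 / 0.3500.
Δx_3 = 0.2150 × (+40) / 0.3500 = 8.60 / 0.3500 ≈ 24.571.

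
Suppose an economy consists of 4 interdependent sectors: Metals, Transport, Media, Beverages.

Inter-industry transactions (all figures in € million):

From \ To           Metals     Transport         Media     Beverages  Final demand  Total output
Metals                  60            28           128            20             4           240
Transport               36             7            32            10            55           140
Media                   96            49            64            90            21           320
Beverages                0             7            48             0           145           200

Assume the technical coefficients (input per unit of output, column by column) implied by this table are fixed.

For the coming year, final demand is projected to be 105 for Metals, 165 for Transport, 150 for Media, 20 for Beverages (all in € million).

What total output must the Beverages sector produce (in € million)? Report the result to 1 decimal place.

Technical coefficients a_ij = z_ij / X_j:
  a_11 = 60/240 = 0.25, a_21 = 36/240 = 0.15, a_31 = 96/240 = 0.40, a_41 = 0/240 = 0.00
  a_12 = 28/140 = 0.20, a_22 = 7/140 = 0.05, a_32 = 49/140 = 0.35, a_42 = 7/140 = 0.05
  a_13 = 128/320 = 0.40, a_23 = 32/320 = 0.10, a_33 = 64/320 = 0.20, a_43 = 48/320 = 0.15
  a_14 = 20/200 = 0.10, a_24 = 10/200 = 0.05, a_34 = 90/200 = 0.45, a_44 = 0/200 = 0.00
I − A =
  [   0.75    -0.20    -0.40    -0.10]
  [  -0.15     0.95    -0.10    -0.05]
  [  -0.40    -0.35     0.80    -0.45]
  [   0.00    -0.05    -0.15     1.00]
Compute the cofactors C_ij = (−1)^(i+j)·(3×3 minor ij) of I−A; the adjugate is their transpose:
adj(I−A) = Cᵀ =
  [ 0.654000   0.304750   0.415250   0.267500]
  [ 0.152875   0.383375   0.142875   0.098750]
  [ 0.434875   0.361375   0.679875   0.367500]
  [ 0.072875   0.073375   0.109125   0.338750]
det(I−A) = Σ_j (I−A)_1j·C_1j = (0.75)(0.654000) + (-0.20)(0.152875) + (-0.40)(0.434875) + (-0.10)(0.072875) = 0.2786875
(I − A)⁻¹ = adj(I−A) / det(I−A) ≈
  [   2.3467     1.0935     1.4900     0.9599]
  [   0.5486     1.3756     0.5127     0.3543]
  [   1.5604     1.2967     2.4396     1.3187]
  [   0.2615     0.2633     0.3916     1.2155]
x = (I − A)⁻¹ d = adj(I−A)·d / det(I−A), with det(I−A) = 0.2786875:
  x_1 = (0.654000·105 + 0.304750·165 + 0.415250·150 + 0.267500·20) / 0.2786875 = 186.59125 / 0.2786875 ≈ 669.5
  x_2 = (0.152875·105 + 0.383375·165 + 0.142875·150 + 0.098750·20) / 0.2786875 = 102.715 / 0.2786875 ≈ 368.6
  x_3 = (0.434875·105 + 0.361375·165 + 0.679875·150 + 0.367500·20) / 0.2786875 = 214.62 / 0.2786875 ≈ 770.1
  x_4 = (0.072875·105 + 0.073375·165 + 0.109125·150 + 0.338750·20) / 0.2786875 = 42.9025 / 0.2786875 ≈ 153.9

x_4 = 153.9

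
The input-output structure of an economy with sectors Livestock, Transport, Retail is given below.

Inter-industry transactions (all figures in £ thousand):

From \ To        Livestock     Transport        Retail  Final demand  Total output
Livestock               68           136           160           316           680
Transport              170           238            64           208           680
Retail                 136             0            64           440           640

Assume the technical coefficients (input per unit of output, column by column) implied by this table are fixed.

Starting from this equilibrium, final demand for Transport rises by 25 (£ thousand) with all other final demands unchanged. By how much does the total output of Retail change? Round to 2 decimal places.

Δx_R = 2.25

Technical coefficients a_ij = z_ij / X_j:
  a_LL = 68/680 = 0.10, a_TL = 170/680 = 0.25, a_RL = 136/680 = 0.20
  a_LT = 136/680 = 0.20, a_TT = 238/680 = 0.35, a_RT = 0/680 = 0.00
  a_LR = 160/640 = 0.25, a_TR = 64/640 = 0.10, a_RR = 64/640 = 0.10
I − A =
  [   0.90    -0.20    -0.25]
  [  -0.25     0.65    -0.10]
  [  -0.20     0.00     0.90]
Cofactors of I−A, C_ij = (−1)^(i+j)·(minor ij) (rows/columns in the sector order above):
  C_11 = (0.65)(0.90) − (-0.10)(0.00) = 0.5850
  C_12 = −[(-0.25)(0.90) − (-0.10)(-0.20)] = 0.2450
  C_13 = (-0.25)(0.00) − (0.65)(-0.20) = 0.1300
  C_21 = −[(-0.20)(0.90) − (-0.25)(0.00)] = 0.1800
  C_22 = (0.90)(0.90) − (-0.25)(-0.20) = 0.7600
  C_23 = −[(0.90)(0.00) − (-0.20)(-0.20)] = 0.0400
  C_31 = (-0.20)(-0.10) − (-0.25)(0.65) = 0.1825
  C_32 = −[(0.90)(-0.10) − (-0.25)(-0.25)] = 0.1525
  C_33 = (0.90)(0.65) − (-0.20)(-0.25) = 0.5350
det(I−A) = Σ_j (I−A)_1j·C_1j = (0.90)(0.5850) + (-0.20)(0.2450) + (-0.25)(0.1300) = 0.4450
adj(I−A) = Cᵀ =
  [ 0.5850   0.1800   0.1825]
  [ 0.2450   0.7600   0.1525]
  [ 0.1300   0.0400   0.5350]
(I − A)⁻¹ = adj(I−A) / det(I−A) ≈
  [   1.3146     0.4045     0.4101]
  [   0.5506     1.7079     0.3427]
  [   0.2921     0.0899     1.2022]
Δx = (I − A)⁻¹ Δd with Δd having +25 in the Transport component and 0 elsewhere.
So Δx_R = L_RT · (+25), where L_RT = adj(I−A)_RT / det(I−A) = 0.0400 / 0.4450.
Δx_R = 0.0400 × (+25) / 0.4450 = 1.00 / 0.4450 ≈ 2.25.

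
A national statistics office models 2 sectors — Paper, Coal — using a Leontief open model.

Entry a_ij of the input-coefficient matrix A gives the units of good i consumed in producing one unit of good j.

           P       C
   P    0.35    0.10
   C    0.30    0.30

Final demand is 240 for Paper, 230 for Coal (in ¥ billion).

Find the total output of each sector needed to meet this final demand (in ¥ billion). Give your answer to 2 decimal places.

x_P = 449.41, x_C = 521.18

I − A =
  [   0.65    -0.10]
  [  -0.30     0.70]
det(I−A) = (0.65)(0.70) − (-0.10)(-0.30) = 0.4250
adj(I−A) = [[0.70, 0.10], [0.30, 0.65]]
(I − A)⁻¹ = adj(I−A) / det(I−A) ≈
  [   1.6471     0.2353]
  [   0.7059     1.5294]
x = (I − A)⁻¹ d = adj(I−A)·d / det(I−A), with det(I−A) = 0.4250:
  x_P = (0.70·240 + 0.10·230) / 0.4250 = 191.00 / 0.4250 ≈ 449.41
  x_C = (0.30·240 + 0.65·230) / 0.4250 = 221.50 / 0.4250 ≈ 521.18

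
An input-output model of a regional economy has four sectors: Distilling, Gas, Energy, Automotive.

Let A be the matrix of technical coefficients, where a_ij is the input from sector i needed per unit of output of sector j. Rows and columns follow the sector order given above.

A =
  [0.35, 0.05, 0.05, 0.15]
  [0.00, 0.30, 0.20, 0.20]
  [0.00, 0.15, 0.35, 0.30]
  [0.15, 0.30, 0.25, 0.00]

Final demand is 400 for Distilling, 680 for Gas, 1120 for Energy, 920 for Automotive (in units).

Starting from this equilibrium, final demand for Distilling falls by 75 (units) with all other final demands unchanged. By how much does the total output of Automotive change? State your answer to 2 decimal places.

Δx_A = -25.51

I − A =
  [   0.65    -0.05    -0.05    -0.15]
  [   0.00     0.70    -0.20    -0.20]
  [   0.00    -0.15     0.65    -0.30]
  [  -0.15    -0.30    -0.25     1.00]
Compute the cofactors C_ij = (−1)^(i+j)·(3×3 minor ij) of I−A; the adjugate is their transpose:
adj(I−A) = Cᵀ =
  [ 0.308000   0.075625   0.079750   0.085250]
  [ 0.028500   0.356875   0.159500   0.123500]
  [ 0.036000   0.154875   0.398750   0.156000]
  [ 0.063750   0.157125   0.159500   0.276250]
det(I−A) = Σ_j (I−A)_1j·C_1j = (0.65)(0.308000) + (-0.05)(0.028500) + (-0.05)(0.036000) + (-0.15)(0.063750) = 0.1874125
(I − A)⁻¹ = adj(I−A) / det(I−A) ≈
  [   1.6434     0.4035     0.4255     0.4549]
  [   0.1521     1.9042     0.8511     0.6590]
  [   0.1921     0.8264     2.1277     0.8324]
  [   0.3402     0.8384     0.8511     1.4740]
Δx = (I − A)⁻¹ Δd with Δd having -75 in the Distilling component and 0 elsewhere.
So Δx_A = L_AD · (-75), where L_AD = adj(I−A)_AD / det(I−A) = 0.063750 / 0.1874125.
Δx_A = 0.063750 × (-75) / 0.1874125 = -4.78125 / 0.1874125 ≈ -25.51.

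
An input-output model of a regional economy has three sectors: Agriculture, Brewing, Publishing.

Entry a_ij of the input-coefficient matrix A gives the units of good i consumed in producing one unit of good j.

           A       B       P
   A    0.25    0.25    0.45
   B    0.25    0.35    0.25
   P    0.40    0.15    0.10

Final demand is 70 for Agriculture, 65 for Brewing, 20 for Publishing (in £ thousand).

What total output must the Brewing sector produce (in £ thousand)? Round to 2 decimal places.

x_B = 311.64

I − A =
  [   0.75    -0.25    -0.45]
  [  -0.25     0.65    -0.25]
  [  -0.40    -0.15     0.90]
Cofactors of I−A, C_ij = (−1)^(i+j)·(minor ij) (rows/columns in the sector order above):
  C_11 = (0.65)(0.90) − (-0.25)(-0.15) = 0.5475
  C_12 = −[(-0.25)(0.90) − (-0.25)(-0.40)] = 0.3250
  C_13 = (-0.25)(-0.15) − (0.65)(-0.40) = 0.2975
  C_21 = −[(-0.25)(0.90) − (-0.45)(-0.15)] = 0.2925
  C_22 = (0.75)(0.90) − (-0.45)(-0.40) = 0.4950
  C_23 = −[(0.75)(-0.15) − (-0.25)(-0.40)] = 0.2125
  C_31 = (-0.25)(-0.25) − (-0.45)(0.65) = 0.3550
  C_32 = −[(0.75)(-0.25) − (-0.45)(-0.25)] = 0.3000
  C_33 = (0.75)(0.65) − (-0.25)(-0.25) = 0.4250
det(I−A) = Σ_j (I−A)_1j·C_1j = (0.75)(0.5475) + (-0.25)(0.3250) + (-0.45)(0.2975) = 0.1955
adj(I−A) = Cᵀ =
  [ 0.5475   0.2925   0.3550]
  [ 0.3250   0.4950   0.3000]
  [ 0.2975   0.2125   0.4250]
(I − A)⁻¹ = adj(I−A) / det(I−A) ≈
  [   2.8005     1.4962     1.8159]
  [   1.6624     2.5320     1.5345]
  [   1.5217     1.0870     2.1739]
x = (I − A)⁻¹ d = adj(I−A)·d / det(I−A), with det(I−A) = 0.1955:
  x_A = (0.5475·70 + 0.2925·65 + 0.3550·20) / 0.1955 = 64.4375 / 0.1955 ≈ 329.60
  x_B = (0.3250·70 + 0.4950·65 + 0.3000·20) / 0.1955 = 60.925 / 0.1955 ≈ 311.64
  x_P = (0.2975·70 + 0.2125·65 + 0.4250·20) / 0.1955 = 43.1375 / 0.1955 ≈ 220.65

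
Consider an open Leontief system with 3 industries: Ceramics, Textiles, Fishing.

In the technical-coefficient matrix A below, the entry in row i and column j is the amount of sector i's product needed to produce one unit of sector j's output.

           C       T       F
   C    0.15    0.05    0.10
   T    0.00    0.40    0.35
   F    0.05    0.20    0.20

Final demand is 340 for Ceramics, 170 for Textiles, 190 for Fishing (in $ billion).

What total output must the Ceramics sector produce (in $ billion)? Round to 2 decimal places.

I − A =
  [   0.85    -0.05    -0.10]
  [   0.00     0.60    -0.35]
  [  -0.05    -0.20     0.80]
Cofactors of I−A, C_ij = (−1)^(i+j)·(minor ij) (rows/columns in the sector order above):
  C_11 = (0.60)(0.80) − (-0.35)(-0.20) = 0.4100
  C_12 = −[(0.00)(0.80) − (-0.35)(-0.05)] = 0.0175
  C_13 = (0.00)(-0.20) − (0.60)(-0.05) = 0.0300
  C_21 = −[(-0.05)(0.80) − (-0.10)(-0.20)] = 0.0600
  C_22 = (0.85)(0.80) − (-0.10)(-0.05) = 0.6750
  C_23 = −[(0.85)(-0.20) − (-0.05)(-0.05)] = 0.1725
  C_31 = (-0.05)(-0.35) − (-0.10)(0.60) = 0.0775
  C_32 = −[(0.85)(-0.35) − (-0.10)(0.00)] = 0.2975
  C_33 = (0.85)(0.60) − (-0.05)(0.00) = 0.5100
det(I−A) = Σ_j (I−A)_1j·C_1j = (0.85)(0.4100) + (-0.05)(0.0175) + (-0.10)(0.0300) = 0.344625
adj(I−A) = Cᵀ =
  [ 0.4100   0.0600   0.0775]
  [ 0.0175   0.6750   0.2975]
  [ 0.0300   0.1725   0.5100]
(I − A)⁻¹ = adj(I−A) / det(I−A) ≈
  [   1.1897     0.1741     0.2249]
  [   0.0508     1.9587     0.8633]
  [   0.0871     0.5005     1.4799]
x = (I − A)⁻¹ d = adj(I−A)·d / det(I−A), with det(I−A) = 0.344625:
  x_C = (0.4100·340 + 0.0600·170 + 0.0775·190) / 0.344625 = 164.325 / 0.344625 ≈ 476.82
  x_T = (0.0175·340 + 0.6750·170 + 0.2975·190) / 0.344625 = 177.225 / 0.344625 ≈ 514.25
  x_F = (0.0300·340 + 0.1725·170 + 0.5100·190) / 0.344625 = 136.425 / 0.344625 ≈ 395.87

x_C = 476.82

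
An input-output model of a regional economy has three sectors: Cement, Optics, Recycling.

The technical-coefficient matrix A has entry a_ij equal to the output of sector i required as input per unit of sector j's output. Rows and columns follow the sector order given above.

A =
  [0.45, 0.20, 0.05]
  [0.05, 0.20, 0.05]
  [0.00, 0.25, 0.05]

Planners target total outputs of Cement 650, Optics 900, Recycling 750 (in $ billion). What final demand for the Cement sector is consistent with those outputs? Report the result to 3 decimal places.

I − A =
  [   0.55    -0.20    -0.05]
  [  -0.05     0.80    -0.05]
  [   0.00    -0.25     0.95]
d = (I − A) x:
  d_C = (+0.55)·650 + (-0.20)·900 + (-0.05)·750 = 140.000
  d_O = (-0.05)·650 + (+0.80)·900 + (-0.05)·750 = 650.000
  d_R = (+0.00)·650 + (-0.25)·900 + (+0.95)·750 = 487.500

d_C = 140.000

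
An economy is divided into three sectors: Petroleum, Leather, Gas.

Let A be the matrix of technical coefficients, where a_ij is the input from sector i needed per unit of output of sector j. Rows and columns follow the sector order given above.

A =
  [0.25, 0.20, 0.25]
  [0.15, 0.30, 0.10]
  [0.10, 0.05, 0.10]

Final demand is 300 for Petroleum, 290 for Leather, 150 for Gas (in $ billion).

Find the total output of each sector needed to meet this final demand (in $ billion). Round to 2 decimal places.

I − A =
  [   0.75    -0.20    -0.25]
  [  -0.15     0.70    -0.10]
  [  -0.10    -0.05     0.90]
Cofactors of I−A, C_ij = (−1)^(i+j)·(minor ij) (rows/columns in the sector order above):
  C_11 = (0.70)(0.90) − (-0.10)(-0.05) = 0.6250
  C_12 = −[(-0.15)(0.90) − (-0.10)(-0.10)] = 0.1450
  C_13 = (-0.15)(-0.05) − (0.70)(-0.10) = 0.0775
  C_21 = −[(-0.20)(0.90) − (-0.25)(-0.05)] = 0.1925
  C_22 = (0.75)(0.90) − (-0.25)(-0.10) = 0.6500
  C_23 = −[(0.75)(-0.05) − (-0.20)(-0.10)] = 0.0575
  C_31 = (-0.20)(-0.10) − (-0.25)(0.70) = 0.1950
  C_32 = −[(0.75)(-0.10) − (-0.25)(-0.15)] = 0.1125
  C_33 = (0.75)(0.70) − (-0.20)(-0.15) = 0.4950
det(I−A) = Σ_j (I−A)_1j·C_1j = (0.75)(0.6250) + (-0.20)(0.1450) + (-0.25)(0.0775) = 0.420375
adj(I−A) = Cᵀ =
  [ 0.6250   0.1925   0.1950]
  [ 0.1450   0.6500   0.1125]
  [ 0.0775   0.0575   0.4950]
(I − A)⁻¹ = adj(I−A) / det(I−A) ≈
  [   1.4868     0.4579     0.4639]
  [   0.3449     1.5462     0.2676]
  [   0.1844     0.1368     1.1775]
x = (I − A)⁻¹ d = adj(I−A)·d / det(I−A), with det(I−A) = 0.420375:
  x_1 = (0.6250·300 + 0.1925·290 + 0.1950·150) / 0.420375 = 272.575 / 0.420375 ≈ 648.41
  x_2 = (0.1450·300 + 0.6500·290 + 0.1125·150) / 0.420375 = 248.875 / 0.420375 ≈ 592.03
  x_3 = (0.0775·300 + 0.0575·290 + 0.4950·150) / 0.420375 = 114.175 / 0.420375 ≈ 271.60

x_1 = 648.41, x_2 = 592.03, x_3 = 271.60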